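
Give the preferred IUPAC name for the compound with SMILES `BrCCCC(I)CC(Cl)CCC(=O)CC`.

11-bromo-6-chloro-8-iodoundecan-3-one

Counting along the main chain through the carbonyl gives 11 carbons: the parent is undecane.
A ketone (C=O on an internal carbon) is the principal characteristic group, giving the suffix -one.
Number the chain so that numbering from this end puts the carbonyl group at C-3 rather than C-9.
That gives the carbonyl at C-3; a bromo group at C-11; a chloro group at C-6; an iodo group at C-8.
Prefixes are listed alphabetically: bromo, chloro, iodo.
The name is 11-bromo-6-chloro-8-iodoundecan-3-one.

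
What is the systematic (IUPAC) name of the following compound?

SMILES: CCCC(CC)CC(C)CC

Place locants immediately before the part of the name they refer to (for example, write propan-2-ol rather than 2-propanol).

5-ethyl-3-methyloctane

The longest continuous carbon chain has 8 atoms, so the parent hydride is octane.
The numbering direction is chosen so that the substituent locant set {3,5} is lower than {4,6} at the first point of difference.
That gives an ethyl group at C-5; a methyl group at C-3.
The substituents are ordered alphabetically, ignoring any di-/tri- multipliers.
The name is 5-ethyl-3-methyloctane.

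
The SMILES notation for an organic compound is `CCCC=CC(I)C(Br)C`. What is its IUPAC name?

The longest chain bearing the multiple bond is 8 carbons long (octane).
The chain contains a C=C double bond, so the unsaturation ending is -ene.
Choose the numbering such that the substituent locant set {2,3} is lower than {6,7} at the first point of difference.
That gives the double bond between C-4 and C-5; a bromo group at C-2; an iodo group at C-3.
Substituent prefixes are cited in alphabetical order (multiplying prefixes like di-/tri- are ignored for ordering).
Assembling the pieces gives 2-bromo-3-iodooct-4-ene.

2-bromo-3-iodooct-4-ene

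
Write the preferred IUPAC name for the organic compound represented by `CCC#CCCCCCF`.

Counting along the main chain through the multiple bond gives 9 carbons: the parent is nonane.
The chain contains a C≡C triple bond, so the unsaturation ending is -yne.
Choose the numbering such that numbering from this end puts the triple bond at C-3 rather than C-6.
This places the triple bond between C-3 and C-4; a fluoro group at C-9.
Putting it together: 9-fluoronon-3-yne.

9-fluoronon-3-yne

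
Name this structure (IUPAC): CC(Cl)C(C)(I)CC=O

The longest chain bearing the –CHO group is 5 carbons long (pentane).
The principal characteristic group is an aldehyde (terminal –CHO), named with the suffix -al.
The numbering direction is chosen so that the aldehyde carbon is C-1 by definition.
That gives a chloro group at C-4; an iodo group at C-3; a methyl group at C-3.
Prefixes are listed alphabetically: chloro, iodo, methyl.
Putting it together: 4-chloro-3-iodo-3-methylpentanal.

4-chloro-3-iodo-3-methylpentanal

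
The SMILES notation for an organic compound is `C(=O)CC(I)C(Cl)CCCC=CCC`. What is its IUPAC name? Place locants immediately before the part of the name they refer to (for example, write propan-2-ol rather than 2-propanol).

4-chloro-3-iodoundec-8-enal

The longest chain bearing the –CHO group and the multiple bond is 11 carbons long (undecane).
An aldehyde (terminal –CHO) is the principal characteristic group, giving the suffix -al.
A C=C double bond in the chain gives the infix -ene-.
Choose the numbering such that the aldehyde carbon is C-1 by definition.
With this numbering: the double bond between C-8 and C-9; a chloro group at C-4; an iodo group at C-3.
The substituents are ordered alphabetically, ignoring any di-/tri- multipliers.
Putting it together: 4-chloro-3-iodoundec-8-enal.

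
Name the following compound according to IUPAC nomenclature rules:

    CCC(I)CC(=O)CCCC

Counting along the main chain through the carbonyl gives 9 carbons: the parent is nonane.
The highest-priority functional group is a ketone (C=O on an internal carbon), so the name ends in -one.
Number the chain so that the substituent locant set {3} is lower than {7} at the first point of difference.
With this numbering: the carbonyl at C-5; an iodo group at C-3.
Putting it together: 3-iodononan-5-one.

3-iodononan-5-one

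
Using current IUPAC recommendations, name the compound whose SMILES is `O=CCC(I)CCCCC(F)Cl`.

The longest chain bearing the –CHO group is 8 carbons long (octane).
The principal characteristic group is an aldehyde (terminal –CHO), named with the suffix -al.
Choose the numbering such that the aldehyde carbon is C-1 by definition.
That gives a chloro group at C-8; a fluoro group at C-8; an iodo group at C-3.
The substituents are ordered alphabetically, ignoring any di-/tri- multipliers.
Putting it together: 8-chloro-8-fluoro-3-iodooctanal.

8-chloro-8-fluoro-3-iodooctanal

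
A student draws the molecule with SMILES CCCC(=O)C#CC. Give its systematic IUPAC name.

Counting along the main chain through the carbonyl and the multiple bond gives 7 carbons: the parent is heptane.
The highest-priority functional group is a ketone (C=O on an internal carbon), so the name ends in -one.
There is one C≡C triple bond, indicated by the ending -yne.
The numbering direction is chosen so that numbering from this end puts the triple bond at C-2 rather than C-5.
This places the carbonyl at C-4; the triple bond between C-2 and C-3.
Putting it together: hept-2-yn-4-one.

hept-2-yn-4-one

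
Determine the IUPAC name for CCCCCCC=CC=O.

Counting along the main chain through the –CHO group and the multiple bond gives 9 carbons: the parent is nonane.
An aldehyde (terminal –CHO) is the principal characteristic group, giving the suffix -al.
A C=C double bond in the chain gives the infix -ene-.
Choose the numbering such that the aldehyde carbon is C-1 by definition.
That gives the double bond between C-2 and C-3.
Putting it together: non-2-enal.

non-2-enal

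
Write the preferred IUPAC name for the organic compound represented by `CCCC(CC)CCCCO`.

5-ethyloctan-1-ol

The longest carbon chain that includes the –OH group has 8 carbons, so the parent hydride is octane.
An alcohol (–OH) is the principal characteristic group, giving the suffix -ol.
Number the chain so that numbering from this end puts the hydroxyl group at C-1 rather than C-8.
This places the hydroxyl at C-1; an ethyl group at C-5.
The name is 5-ethyloctan-1-ol.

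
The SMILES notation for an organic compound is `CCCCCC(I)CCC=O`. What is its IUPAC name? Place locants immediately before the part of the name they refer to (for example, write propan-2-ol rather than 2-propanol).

4-iodononanal

Counting along the main chain through the –CHO group gives 9 carbons: the parent is nonane.
An aldehyde (terminal –CHO) is the principal characteristic group, giving the suffix -al.
Choose the numbering such that the aldehyde carbon is C-1 by definition.
With this numbering: an iodo group at C-4.
Assembling the pieces gives 4-iodononanal.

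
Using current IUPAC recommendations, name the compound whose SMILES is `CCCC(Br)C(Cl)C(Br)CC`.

3,5-dibromo-4-chlorooctane

The parent chain contains 8 carbons (octane).
The numbering direction is chosen so that the substituent locant set {3,4,5} is lower than {4,5,6} at the first point of difference.
That gives bromo groups at C-3 and C-5; a chloro group at C-4.
The substituents are ordered alphabetically, ignoring any di-/tri- multipliers.
Putting it together: 3,5-dibromo-4-chlorooctane.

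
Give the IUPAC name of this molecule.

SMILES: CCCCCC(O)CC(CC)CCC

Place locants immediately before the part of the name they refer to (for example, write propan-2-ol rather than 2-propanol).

The longest carbon chain that includes the –OH group has 11 carbons, so the parent hydride is undecane.
The principal characteristic group is an alcohol (–OH), named with the suffix -ol.
The numbering direction is chosen so that the substituent locant set {4} is lower than {8} at the first point of difference.
With this numbering: the hydroxyl at C-6; an ethyl group at C-4.
Assembling the pieces gives 4-ethylundecan-6-ol.

4-ethylundecan-6-ol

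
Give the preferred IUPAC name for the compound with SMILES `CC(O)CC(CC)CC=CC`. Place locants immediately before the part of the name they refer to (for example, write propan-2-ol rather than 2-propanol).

4-ethyloct-6-en-2-ol

The longest carbon chain that includes the –OH group and the multiple bond has 8 carbons, so the parent hydride is octane.
An alcohol (–OH) is the principal characteristic group, giving the suffix -ol.
The chain contains a C=C double bond, so the unsaturation ending is -ene.
Choose the numbering such that numbering from this end puts the hydroxyl group at C-2 rather than C-7.
This places the hydroxyl at C-2; the double bond between C-6 and C-7; an ethyl group at C-4.
Putting it together: 4-ethyloct-6-en-2-ol.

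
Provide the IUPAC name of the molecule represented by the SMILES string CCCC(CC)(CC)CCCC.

4,4-diethyloctane

The longest carbon chain is 8 atoms: the parent is octane.
Number the chain so that the substituent locant set {4,4} is lower than {5,5} at the first point of difference.
That gives two ethyl groups at C-4.
The name is 4,4-diethyloctane.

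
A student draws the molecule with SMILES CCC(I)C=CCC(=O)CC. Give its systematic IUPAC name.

7-iodonon-5-en-3-one

The longest chain bearing the carbonyl and the multiple bond is 9 carbons long (nonane).
The principal characteristic group is a ketone (C=O on an internal carbon), named with the suffix -one.
A C=C double bond in the chain gives the infix -ene-.
Number the chain so that numbering from this end puts the carbonyl group at C-3 rather than C-7.
With this numbering: the carbonyl at C-3; the double bond between C-5 and C-6; an iodo group at C-7.
The name is 7-iodonon-5-en-3-one.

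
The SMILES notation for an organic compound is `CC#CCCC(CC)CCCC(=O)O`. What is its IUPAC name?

5-ethyldec-8-ynoic acid

The longest chain bearing the –COOH group and the multiple bond is 10 carbons long (decane).
The highest-priority functional group is a carboxylic acid (terminal –COOH), so the name ends in -oic acid.
There is one C≡C triple bond, indicated by the ending -yne.
The numbering direction is chosen so that the carboxylic acid carbon is C-1 by definition.
This places the triple bond between C-8 and C-9; an ethyl group at C-5.
Putting it together: 5-ethyldec-8-ynoic acid.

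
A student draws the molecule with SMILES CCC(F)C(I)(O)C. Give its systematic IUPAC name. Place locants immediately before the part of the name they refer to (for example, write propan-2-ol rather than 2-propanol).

3-fluoro-2-iodopentan-2-ol

The longest carbon chain that includes the –OH group has 5 carbons, so the parent hydride is pentane.
An alcohol (–OH) is the principal characteristic group, giving the suffix -ol.
The numbering direction is chosen so that numbering from this end puts the hydroxyl group at C-2 rather than C-4.
That gives the hydroxyl at C-2; a fluoro group at C-3; an iodo group at C-2.
The substituents are ordered alphabetically, ignoring any di-/tri- multipliers.
Putting it together: 3-fluoro-2-iodopentan-2-ol.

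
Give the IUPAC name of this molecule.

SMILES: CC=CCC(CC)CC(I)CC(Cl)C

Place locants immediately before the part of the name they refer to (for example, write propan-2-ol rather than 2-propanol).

9-chloro-5-ethyl-7-iododec-2-ene

Counting along the main chain through the multiple bond gives 10 carbons: the parent is decane.
The chain contains a C=C double bond, so the unsaturation ending is -ene.
Number the chain so that numbering from this end puts the double bond at C-2 rather than C-8.
With this numbering: the double bond between C-2 and C-3; a chloro group at C-9; an ethyl group at C-5; an iodo group at C-7.
Prefixes are listed alphabetically: chloro, ethyl, iodo.
Putting it together: 9-chloro-5-ethyl-7-iododec-2-ene.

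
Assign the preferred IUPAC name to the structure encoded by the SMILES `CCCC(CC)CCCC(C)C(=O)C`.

7-ethyl-3-methyldecan-2-one

The longest carbon chain that includes the carbonyl has 10 carbons, so the parent hydride is decane.
The highest-priority functional group is a ketone (C=O on an internal carbon), so the name ends in -one.
The numbering direction is chosen so that numbering from this end puts the carbonyl group at C-2 rather than C-9.
That gives the carbonyl at C-2; an ethyl group at C-7; a methyl group at C-3.
The substituents are ordered alphabetically, ignoring any di-/tri- multipliers.
Putting it together: 7-ethyl-3-methyldecan-2-one.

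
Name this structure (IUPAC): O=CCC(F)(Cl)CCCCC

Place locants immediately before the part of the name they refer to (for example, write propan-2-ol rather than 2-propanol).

3-chloro-3-fluorooctanal

The longest chain bearing the –CHO group is 8 carbons long (octane).
An aldehyde (terminal –CHO) is the principal characteristic group, giving the suffix -al.
The numbering direction is chosen so that the aldehyde carbon is C-1 by definition.
With this numbering: a chloro group at C-3; a fluoro group at C-3.
The substituents are ordered alphabetically, ignoring any di-/tri- multipliers.
The name is 3-chloro-3-fluorooctanal.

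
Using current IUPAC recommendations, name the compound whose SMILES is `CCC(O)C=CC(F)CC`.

Counting along the main chain through the –OH group and the multiple bond gives 8 carbons: the parent is octane.
An alcohol (–OH) is the principal characteristic group, giving the suffix -ol.
The chain contains a C=C double bond, so the unsaturation ending is -ene.
The numbering direction is chosen so that numbering from this end puts the hydroxyl group at C-3 rather than C-6.
This places the hydroxyl at C-3; the double bond between C-4 and C-5; a fluoro group at C-6.
Putting it together: 6-fluorooct-4-en-3-ol.

6-fluorooct-4-en-3-ol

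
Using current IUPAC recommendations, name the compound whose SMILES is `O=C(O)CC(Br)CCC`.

3-bromohexanoic acid

The longest carbon chain that includes the –COOH group has 6 carbons, so the parent hydride is hexane.
The principal characteristic group is a carboxylic acid (terminal –COOH), named with the suffix -oic acid.
The numbering direction is chosen so that the carboxylic acid carbon is C-1 by definition.
That gives a bromo group at C-3.
Putting it together: 3-bromohexanoic acid.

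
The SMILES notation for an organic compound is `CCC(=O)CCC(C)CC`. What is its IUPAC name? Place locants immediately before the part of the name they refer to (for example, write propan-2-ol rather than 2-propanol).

The longest chain bearing the carbonyl is 8 carbons long (octane).
The principal characteristic group is a ketone (C=O on an internal carbon), named with the suffix -one.
The numbering direction is chosen so that numbering from this end puts the carbonyl group at C-3 rather than C-6.
With this numbering: the carbonyl at C-3; a methyl group at C-6.
The name is 6-methyloctan-3-one.

6-methyloctan-3-one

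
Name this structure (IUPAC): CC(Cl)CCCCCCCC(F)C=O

10-chloro-2-fluoroundecanal

The longest carbon chain that includes the –CHO group has 11 carbons, so the parent hydride is undecane.
The highest-priority functional group is an aldehyde (terminal –CHO), so the name ends in -al.
Choose the numbering such that the aldehyde carbon is C-1 by definition.
This places a chloro group at C-10; a fluoro group at C-2.
Substituent prefixes are cited in alphabetical order (multiplying prefixes like di-/tri- are ignored for ordering).
Assembling the pieces gives 10-chloro-2-fluoroundecanal.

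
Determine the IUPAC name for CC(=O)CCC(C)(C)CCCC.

Counting along the main chain through the carbonyl gives 9 carbons: the parent is nonane.
A ketone (C=O on an internal carbon) is the principal characteristic group, giving the suffix -one.
Number the chain so that numbering from this end puts the carbonyl group at C-2 rather than C-8.
That gives the carbonyl at C-2; two methyl groups at C-5.
The name is 5,5-dimethylnonan-2-one.

5,5-dimethylnonan-2-one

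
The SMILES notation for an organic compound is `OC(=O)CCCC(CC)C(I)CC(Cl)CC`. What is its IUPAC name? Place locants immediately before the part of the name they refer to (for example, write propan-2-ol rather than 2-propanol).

The longest chain bearing the –COOH group is 10 carbons long (decane).
The principal characteristic group is a carboxylic acid (terminal –COOH), named with the suffix -oic acid.
Number the chain so that the carboxylic acid carbon is C-1 by definition.
That gives a chloro group at C-8; an ethyl group at C-5; an iodo group at C-6.
Substituent prefixes are cited in alphabetical order (multiplying prefixes like di-/tri- are ignored for ordering).
Assembling the pieces gives 8-chloro-5-ethyl-6-iododecanoic acid.

8-chloro-5-ethyl-6-iododecanoic acid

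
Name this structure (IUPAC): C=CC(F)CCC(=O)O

4-fluorohex-5-enoic acid

The longest carbon chain that includes the –COOH group and the multiple bond has 6 carbons, so the parent hydride is hexane.
The highest-priority functional group is a carboxylic acid (terminal –COOH), so the name ends in -oic acid.
There is one C=C double bond, indicated by the ending -ene.
Number the chain so that the carboxylic acid carbon is C-1 by definition.
With this numbering: the double bond between C-5 and C-6; a fluoro group at C-4.
The name is 4-fluorohex-5-enoic acid.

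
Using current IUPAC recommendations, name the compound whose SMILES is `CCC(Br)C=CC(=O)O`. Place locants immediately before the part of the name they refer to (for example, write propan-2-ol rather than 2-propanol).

Counting along the main chain through the –COOH group and the multiple bond gives 6 carbons: the parent is hexane.
The principal characteristic group is a carboxylic acid (terminal –COOH), named with the suffix -oic acid.
There is one C=C double bond, indicated by the ending -ene.
Choose the numbering such that the carboxylic acid carbon is C-1 by definition.
With this numbering: the double bond between C-2 and C-3; a bromo group at C-4.
Assembling the pieces gives 4-bromohex-2-enoic acid.

4-bromohex-2-enoic acid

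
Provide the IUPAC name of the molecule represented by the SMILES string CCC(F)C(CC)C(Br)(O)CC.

Counting along the main chain through the –OH group gives 7 carbons: the parent is heptane.
The principal characteristic group is an alcohol (–OH), named with the suffix -ol.
Number the chain so that numbering from this end puts the hydroxyl group at C-3 rather than C-5.
With this numbering: the hydroxyl at C-3; a bromo group at C-3; an ethyl group at C-4; a fluoro group at C-5.
Substituent prefixes are cited in alphabetical order (multiplying prefixes like di-/tri- are ignored for ordering).
Assembling the pieces gives 3-bromo-4-ethyl-5-fluoroheptan-3-ol.

3-bromo-4-ethyl-5-fluoroheptan-3-ol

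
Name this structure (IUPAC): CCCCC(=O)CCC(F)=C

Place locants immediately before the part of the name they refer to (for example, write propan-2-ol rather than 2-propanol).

2-fluoronon-1-en-5-one

The longest carbon chain that includes the carbonyl and the multiple bond has 9 carbons, so the parent hydride is nonane.
The highest-priority functional group is a ketone (C=O on an internal carbon), so the name ends in -one.
The chain contains a C=C double bond, so the unsaturation ending is -ene.
Choose the numbering such that numbering from this end puts the double bond at C-1 rather than C-8.
That gives the carbonyl at C-5; the double bond between C-1 and C-2; a fluoro group at C-2.
Assembling the pieces gives 2-fluoronon-1-en-5-one.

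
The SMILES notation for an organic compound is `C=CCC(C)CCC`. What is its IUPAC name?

Counting along the main chain through the multiple bond gives 7 carbons: the parent is heptane.
A C=C double bond in the chain gives the infix -ene-.
Number the chain so that numbering from this end puts the double bond at C-1 rather than C-6.
With this numbering: the double bond between C-1 and C-2; a methyl group at C-4.
Putting it together: 4-methylhept-1-ene.

4-methylhept-1-ene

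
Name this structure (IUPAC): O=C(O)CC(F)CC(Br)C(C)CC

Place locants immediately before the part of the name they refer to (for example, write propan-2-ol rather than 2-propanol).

5-bromo-3-fluoro-6-methyloctanoic acid

The longest chain bearing the –COOH group is 8 carbons long (octane).
A carboxylic acid (terminal –COOH) is the principal characteristic group, giving the suffix -oic acid.
Number the chain so that the carboxylic acid carbon is C-1 by definition.
This places a bromo group at C-5; a fluoro group at C-3; a methyl group at C-6.
Substituent prefixes are cited in alphabetical order (multiplying prefixes like di-/tri- are ignored for ordering).
The name is 5-bromo-3-fluoro-6-methyloctanoic acid.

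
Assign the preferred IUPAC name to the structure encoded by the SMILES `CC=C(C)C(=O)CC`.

Counting along the main chain through the carbonyl and the multiple bond gives 6 carbons: the parent is hexane.
The principal characteristic group is a ketone (C=O on an internal carbon), named with the suffix -one.
The chain contains a C=C double bond, so the unsaturation ending is -ene.
Choose the numbering such that numbering from this end puts the carbonyl group at C-3 rather than C-4.
This places the carbonyl at C-3; the double bond between C-4 and C-5; a methyl group at C-4.
The name is 4-methylhex-4-en-3-one.

4-methylhex-4-en-3-one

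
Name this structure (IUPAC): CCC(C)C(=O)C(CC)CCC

The longest carbon chain that includes the carbonyl has 8 carbons, so the parent hydride is octane.
A ketone (C=O on an internal carbon) is the principal characteristic group, giving the suffix -one.
Choose the numbering such that numbering from this end puts the carbonyl group at C-4 rather than C-5.
That gives the carbonyl at C-4; an ethyl group at C-5; a methyl group at C-3.
Substituent prefixes are cited in alphabetical order (multiplying prefixes like di-/tri- are ignored for ordering).
Assembling the pieces gives 5-ethyl-3-methyloctan-4-one.

5-ethyl-3-methyloctan-4-one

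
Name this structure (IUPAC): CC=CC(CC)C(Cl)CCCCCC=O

The longest carbon chain that includes the –CHO group and the multiple bond has 11 carbons, so the parent hydride is undecane.
The highest-priority functional group is an aldehyde (terminal –CHO), so the name ends in -al.
There is one C=C double bond, indicated by the ending -ene.
The numbering direction is chosen so that the aldehyde carbon is C-1 by definition.
With this numbering: the double bond between C-9 and C-10; a chloro group at C-7; an ethyl group at C-8.
The substituents are ordered alphabetically, ignoring any di-/tri- multipliers.
Assembling the pieces gives 7-chloro-8-ethylundec-9-enal.

7-chloro-8-ethylundec-9-enal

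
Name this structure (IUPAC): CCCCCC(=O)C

The longest chain bearing the carbonyl is 7 carbons long (heptane).
The highest-priority functional group is a ketone (C=O on an internal carbon), so the name ends in -one.
Choose the numbering such that numbering from this end puts the carbonyl group at C-2 rather than C-6.
This places the carbonyl at C-2.
Assembling the pieces gives heptan-2-one.

heptan-2-one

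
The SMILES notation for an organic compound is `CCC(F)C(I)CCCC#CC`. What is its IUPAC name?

The longest chain bearing the multiple bond is 10 carbons long (decane).
There is one C≡C triple bond, indicated by the ending -yne.
The numbering direction is chosen so that numbering from this end puts the triple bond at C-2 rather than C-8.
That gives the triple bond between C-2 and C-3; a fluoro group at C-8; an iodo group at C-7.
Substituent prefixes are cited in alphabetical order (multiplying prefixes like di-/tri- are ignored for ordering).
The name is 8-fluoro-7-iododec-2-yne.

8-fluoro-7-iododec-2-yne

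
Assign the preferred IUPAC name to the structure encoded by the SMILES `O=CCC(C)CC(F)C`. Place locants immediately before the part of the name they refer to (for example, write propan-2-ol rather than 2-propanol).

5-fluoro-3-methylhexanal

The longest chain bearing the –CHO group is 6 carbons long (hexane).
An aldehyde (terminal –CHO) is the principal characteristic group, giving the suffix -al.
The numbering direction is chosen so that the aldehyde carbon is C-1 by definition.
That gives a fluoro group at C-5; a methyl group at C-3.
Substituent prefixes are cited in alphabetical order (multiplying prefixes like di-/tri- are ignored for ordering).
Putting it together: 5-fluoro-3-methylhexanal.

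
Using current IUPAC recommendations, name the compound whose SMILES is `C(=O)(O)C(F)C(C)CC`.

The longest carbon chain that includes the –COOH group has 5 carbons, so the parent hydride is pentane.
The highest-priority functional group is a carboxylic acid (terminal –COOH), so the name ends in -oic acid.
Number the chain so that the carboxylic acid carbon is C-1 by definition.
This places a fluoro group at C-2; a methyl group at C-3.
Substituent prefixes are cited in alphabetical order (multiplying prefixes like di-/tri- are ignored for ordering).
Assembling the pieces gives 2-fluoro-3-methylpentanoic acid.

2-fluoro-3-methylpentanoic acid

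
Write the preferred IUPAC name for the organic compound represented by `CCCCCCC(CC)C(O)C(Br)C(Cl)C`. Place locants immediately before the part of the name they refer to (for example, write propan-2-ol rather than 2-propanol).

3-bromo-2-chloro-5-ethylundecan-4-ol

The longest chain bearing the –OH group is 11 carbons long (undecane).
The highest-priority functional group is an alcohol (–OH), so the name ends in -ol.
The numbering direction is chosen so that numbering from this end puts the hydroxyl group at C-4 rather than C-8.
That gives the hydroxyl at C-4; a bromo group at C-3; a chloro group at C-2; an ethyl group at C-5.
Prefixes are listed alphabetically: bromo, chloro, ethyl.
Assembling the pieces gives 3-bromo-2-chloro-5-ethylundecan-4-ol.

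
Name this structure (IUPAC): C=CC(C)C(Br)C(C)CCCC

4-bromo-3,5-dimethylnon-1-ene

The longest chain bearing the multiple bond is 9 carbons long (nonane).
There is one C=C double bond, indicated by the ending -ene.
The numbering direction is chosen so that numbering from this end puts the double bond at C-1 rather than C-8.
This places the double bond between C-1 and C-2; a bromo group at C-4; methyl groups at C-3 and C-5.
The substituents are ordered alphabetically, ignoring any di-/tri- multipliers.
Putting it together: 4-bromo-3,5-dimethylnon-1-ene.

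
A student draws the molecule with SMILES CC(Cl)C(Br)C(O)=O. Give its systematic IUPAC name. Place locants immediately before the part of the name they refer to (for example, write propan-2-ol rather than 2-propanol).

Counting along the main chain through the –COOH group gives 4 carbons: the parent is butane.
The principal characteristic group is a carboxylic acid (terminal –COOH), named with the suffix -oic acid.
Choose the numbering such that the carboxylic acid carbon is C-1 by definition.
This places a bromo group at C-2; a chloro group at C-3.
The substituents are ordered alphabetically, ignoring any di-/tri- multipliers.
Assembling the pieces gives 2-bromo-3-chlorobutanoic acid.

2-bromo-3-chlorobutanoic acid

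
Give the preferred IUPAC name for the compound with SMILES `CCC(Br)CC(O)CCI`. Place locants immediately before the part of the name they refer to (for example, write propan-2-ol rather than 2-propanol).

5-bromo-1-iodoheptan-3-ol

The longest carbon chain that includes the –OH group has 7 carbons, so the parent hydride is heptane.
An alcohol (–OH) is the principal characteristic group, giving the suffix -ol.
Number the chain so that numbering from this end puts the hydroxyl group at C-3 rather than C-5.
This places the hydroxyl at C-3; a bromo group at C-5; an iodo group at C-1.
Prefixes are listed alphabetically: bromo, iodo.
Assembling the pieces gives 5-bromo-1-iodoheptan-3-ol.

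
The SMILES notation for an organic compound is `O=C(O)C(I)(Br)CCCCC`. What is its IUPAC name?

2-bromo-2-iodoheptanoic acid

Counting along the main chain through the –COOH group gives 7 carbons: the parent is heptane.
The principal characteristic group is a carboxylic acid (terminal –COOH), named with the suffix -oic acid.
Number the chain so that the carboxylic acid carbon is C-1 by definition.
That gives a bromo group at C-2; an iodo group at C-2.
The substituents are ordered alphabetically, ignoring any di-/tri- multipliers.
Assembling the pieces gives 2-bromo-2-iodoheptanoic acid.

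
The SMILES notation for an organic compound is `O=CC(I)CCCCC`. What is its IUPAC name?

2-iodoheptanal

The longest carbon chain that includes the –CHO group has 7 carbons, so the parent hydride is heptane.
The highest-priority functional group is an aldehyde (terminal –CHO), so the name ends in -al.
Choose the numbering such that the aldehyde carbon is C-1 by definition.
This places an iodo group at C-2.
Assembling the pieces gives 2-iodoheptanal.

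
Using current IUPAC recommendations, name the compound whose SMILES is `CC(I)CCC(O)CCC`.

Counting along the main chain through the –OH group gives 8 carbons: the parent is octane.
The principal characteristic group is an alcohol (–OH), named with the suffix -ol.
The numbering direction is chosen so that numbering from this end puts the hydroxyl group at C-4 rather than C-5.
This places the hydroxyl at C-4; an iodo group at C-7.
Assembling the pieces gives 7-iodooctan-4-ol.

7-iodooctan-4-ol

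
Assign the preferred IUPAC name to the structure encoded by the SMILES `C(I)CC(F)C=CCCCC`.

3-fluoro-1-iodonon-4-ene

Counting along the main chain through the multiple bond gives 9 carbons: the parent is nonane.
There is one C=C double bond, indicated by the ending -ene.
Choose the numbering such that numbering from this end puts the double bond at C-4 rather than C-5.
That gives the double bond between C-4 and C-5; a fluoro group at C-3; an iodo group at C-1.
Substituent prefixes are cited in alphabetical order (multiplying prefixes like di-/tri- are ignored for ordering).
Putting it together: 3-fluoro-1-iodonon-4-ene.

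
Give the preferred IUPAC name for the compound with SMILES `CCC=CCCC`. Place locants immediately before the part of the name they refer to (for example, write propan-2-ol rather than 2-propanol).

hept-3-ene

Counting along the main chain through the multiple bond gives 7 carbons: the parent is heptane.
The chain contains a C=C double bond, so the unsaturation ending is -ene.
Choose the numbering such that numbering from this end puts the double bond at C-3 rather than C-4.
That gives the double bond between C-3 and C-4.
The name is hept-3-ene.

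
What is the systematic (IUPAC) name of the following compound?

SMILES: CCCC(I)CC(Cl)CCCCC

The longest carbon chain is 11 atoms: the parent is undecane.
Number the chain so that the substituent locant set {4,6} is lower than {6,8} at the first point of difference.
With this numbering: a chloro group at C-6; an iodo group at C-4.
Substituent prefixes are cited in alphabetical order (multiplying prefixes like di-/tri- are ignored for ordering).
Putting it together: 6-chloro-4-iodoundecane.

6-chloro-4-iodoundecane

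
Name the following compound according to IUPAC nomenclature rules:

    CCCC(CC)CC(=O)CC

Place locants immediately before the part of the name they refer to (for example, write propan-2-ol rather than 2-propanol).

5-ethyloctan-3-one

Counting along the main chain through the carbonyl gives 8 carbons: the parent is octane.
A ketone (C=O on an internal carbon) is the principal characteristic group, giving the suffix -one.
Number the chain so that numbering from this end puts the carbonyl group at C-3 rather than C-6.
That gives the carbonyl at C-3; an ethyl group at C-5.
Putting it together: 5-ethyloctan-3-one.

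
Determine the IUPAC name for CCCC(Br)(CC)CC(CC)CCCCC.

The parent chain contains 11 carbons (undecane).
The numbering direction is chosen so that the substituent locant set {4,4,6} is lower than {6,8,8} at the first point of difference.
With this numbering: a bromo group at C-4; ethyl groups at C-4 and C-6.
The substituents are ordered alphabetically, ignoring any di-/tri- multipliers.
Assembling the pieces gives 4-bromo-4,6-diethylundecane.

4-bromo-4,6-diethylundecane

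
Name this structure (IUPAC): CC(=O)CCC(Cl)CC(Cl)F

5,7-dichloro-7-fluoroheptan-2-one

The longest carbon chain that includes the carbonyl has 7 carbons, so the parent hydride is heptane.
The highest-priority functional group is a ketone (C=O on an internal carbon), so the name ends in -one.
Choose the numbering such that numbering from this end puts the carbonyl group at C-2 rather than C-6.
That gives the carbonyl at C-2; chloro groups at C-5 and C-7; a fluoro group at C-7.
Prefixes are listed alphabetically: chloro, fluoro.
Assembling the pieces gives 5,7-dichloro-7-fluoroheptan-2-one.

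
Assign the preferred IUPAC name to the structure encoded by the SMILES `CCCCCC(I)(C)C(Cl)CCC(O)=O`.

4-chloro-5-iodo-5-methyldecanoic acid

The longest chain bearing the –COOH group is 10 carbons long (decane).
The highest-priority functional group is a carboxylic acid (terminal –COOH), so the name ends in -oic acid.
Number the chain so that the carboxylic acid carbon is C-1 by definition.
This places a chloro group at C-4; an iodo group at C-5; a methyl group at C-5.
Prefixes are listed alphabetically: chloro, iodo, methyl.
Assembling the pieces gives 4-chloro-5-iodo-5-methyldecanoic acid.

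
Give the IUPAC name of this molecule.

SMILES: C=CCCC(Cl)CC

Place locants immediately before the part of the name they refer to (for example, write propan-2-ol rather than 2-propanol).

Counting along the main chain through the multiple bond gives 7 carbons: the parent is heptane.
The chain contains a C=C double bond, so the unsaturation ending is -ene.
Number the chain so that numbering from this end puts the double bond at C-1 rather than C-6.
With this numbering: the double bond between C-1 and C-2; a chloro group at C-5.
Putting it together: 5-chlorohept-1-ene.

5-chlorohept-1-ene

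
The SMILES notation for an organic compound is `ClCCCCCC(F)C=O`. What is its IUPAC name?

The longest chain bearing the –CHO group is 7 carbons long (heptane).
The principal characteristic group is an aldehyde (terminal –CHO), named with the suffix -al.
The numbering direction is chosen so that the aldehyde carbon is C-1 by definition.
That gives a chloro group at C-7; a fluoro group at C-2.
Prefixes are listed alphabetically: chloro, fluoro.
Assembling the pieces gives 7-chloro-2-fluoroheptanal.

7-chloro-2-fluoroheptanal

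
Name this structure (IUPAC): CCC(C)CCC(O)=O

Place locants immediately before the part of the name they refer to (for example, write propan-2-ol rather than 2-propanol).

Counting along the main chain through the –COOH group gives 6 carbons: the parent is hexane.
The highest-priority functional group is a carboxylic acid (terminal –COOH), so the name ends in -oic acid.
Choose the numbering such that the carboxylic acid carbon is C-1 by definition.
This places a methyl group at C-4.
Putting it together: 4-methylhexanoic acid.

4-methylhexanoic acid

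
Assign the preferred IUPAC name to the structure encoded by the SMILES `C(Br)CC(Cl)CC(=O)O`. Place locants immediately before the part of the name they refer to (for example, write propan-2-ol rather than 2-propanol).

Counting along the main chain through the –COOH group gives 5 carbons: the parent is pentane.
The principal characteristic group is a carboxylic acid (terminal –COOH), named with the suffix -oic acid.
Choose the numbering such that the carboxylic acid carbon is C-1 by definition.
That gives a bromo group at C-5; a chloro group at C-3.
Substituent prefixes are cited in alphabetical order (multiplying prefixes like di-/tri- are ignored for ordering).
The name is 5-bromo-3-chloropentanoic acid.

5-bromo-3-chloropentanoic acid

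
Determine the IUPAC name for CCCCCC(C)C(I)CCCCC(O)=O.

Counting along the main chain through the –COOH group gives 12 carbons: the parent is dodecane.
A carboxylic acid (terminal –COOH) is the principal characteristic group, giving the suffix -oic acid.
Choose the numbering such that the carboxylic acid carbon is C-1 by definition.
With this numbering: an iodo group at C-6; a methyl group at C-7.
Prefixes are listed alphabetically: iodo, methyl.
Putting it together: 6-iodo-7-methyldodecanoic acid.

6-iodo-7-methyldodecanoic acid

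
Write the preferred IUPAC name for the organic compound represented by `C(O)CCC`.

Counting along the main chain through the –OH group gives 4 carbons: the parent is butane.
The highest-priority functional group is an alcohol (–OH), so the name ends in -ol.
Choose the numbering such that numbering from this end puts the hydroxyl group at C-1 rather than C-4.
This places the hydroxyl at C-1.
The name is butan-1-ol.

butan-1-ol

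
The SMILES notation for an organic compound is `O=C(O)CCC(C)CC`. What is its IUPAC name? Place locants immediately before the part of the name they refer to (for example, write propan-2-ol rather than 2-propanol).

Counting along the main chain through the –COOH group gives 6 carbons: the parent is hexane.
The highest-priority functional group is a carboxylic acid (terminal –COOH), so the name ends in -oic acid.
The numbering direction is chosen so that the carboxylic acid carbon is C-1 by definition.
With this numbering: a methyl group at C-4.
Assembling the pieces gives 4-methylhexanoic acid.

4-methylhexanoic acid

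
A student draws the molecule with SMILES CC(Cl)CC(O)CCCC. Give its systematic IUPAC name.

The longest carbon chain that includes the –OH group has 8 carbons, so the parent hydride is octane.
The principal characteristic group is an alcohol (–OH), named with the suffix -ol.
Number the chain so that numbering from this end puts the hydroxyl group at C-4 rather than C-5.
This places the hydroxyl at C-4; a chloro group at C-2.
The name is 2-chlorooctan-4-ol.

2-chlorooctan-4-ol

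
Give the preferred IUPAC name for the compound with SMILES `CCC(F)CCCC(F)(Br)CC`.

3-bromo-3,7-difluorononane

The parent chain contains 9 carbons (nonane).
Choose the numbering such that the substituent locant set {3,3,7} is lower than {3,7,7} at the first point of difference.
With this numbering: a bromo group at C-3; fluoro groups at C-3 and C-7.
The substituents are ordered alphabetically, ignoring any di-/tri- multipliers.
Assembling the pieces gives 3-bromo-3,7-difluorononane.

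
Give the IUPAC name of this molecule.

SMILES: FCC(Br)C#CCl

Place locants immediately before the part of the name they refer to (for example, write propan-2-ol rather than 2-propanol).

The longest chain bearing the multiple bond is 4 carbons long (butane).
There is one C≡C triple bond, indicated by the ending -yne.
The numbering direction is chosen so that numbering from this end puts the triple bond at C-1 rather than C-3.
With this numbering: the triple bond between C-1 and C-2; a bromo group at C-3; a chloro group at C-1; a fluoro group at C-4.
Prefixes are listed alphabetically: bromo, chloro, fluoro.
Assembling the pieces gives 3-bromo-1-chloro-4-fluorobut-1-yne.

3-bromo-1-chloro-4-fluorobut-1-yne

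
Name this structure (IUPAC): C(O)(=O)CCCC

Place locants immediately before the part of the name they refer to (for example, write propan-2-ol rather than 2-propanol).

pentanoic acid

The longest carbon chain that includes the –COOH group has 5 carbons, so the parent hydride is pentane.
A carboxylic acid (terminal –COOH) is the principal characteristic group, giving the suffix -oic acid.
Number the chain so that the carboxylic acid carbon is C-1 by definition.
Putting it together: pentanoic acid.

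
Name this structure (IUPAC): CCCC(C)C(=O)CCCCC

The longest carbon chain that includes the carbonyl has 10 carbons, so the parent hydride is decane.
The highest-priority functional group is a ketone (C=O on an internal carbon), so the name ends in -one.
The numbering direction is chosen so that numbering from this end puts the carbonyl group at C-5 rather than C-6.
This places the carbonyl at C-5; a methyl group at C-4.
The name is 4-methyldecan-5-one.

4-methyldecan-5-one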